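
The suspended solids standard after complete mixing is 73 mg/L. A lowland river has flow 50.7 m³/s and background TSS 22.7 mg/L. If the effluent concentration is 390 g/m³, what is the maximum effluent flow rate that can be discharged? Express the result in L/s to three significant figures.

8040 L/s

Mass balance at complete mixing: C_std·(Q_w + Q_r) = Q_w·C_e + Q_r·C_b.
Rearranging, Q_w = Q_r·(C_std − C_b)/(C_e − C_std) = 50.7·(73 − 22.7) / (390 − 73) = 8.045 m³/s.
= 8045 L/s.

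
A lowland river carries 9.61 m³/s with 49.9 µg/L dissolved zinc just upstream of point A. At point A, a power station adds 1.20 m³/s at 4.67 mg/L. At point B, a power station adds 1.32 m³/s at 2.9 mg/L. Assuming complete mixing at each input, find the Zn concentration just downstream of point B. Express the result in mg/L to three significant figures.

0.817 mg/L

49.9 µg/L = 0.0499 mg/L.
After input A: C = (9.61·0.0499 + 1.2·4.67) / 10.81 = 0.5628 mg/L.
After input B: C = (10.81·0.5628 + 1.32·2.9) / 12.13 = 0.8171 mg/L.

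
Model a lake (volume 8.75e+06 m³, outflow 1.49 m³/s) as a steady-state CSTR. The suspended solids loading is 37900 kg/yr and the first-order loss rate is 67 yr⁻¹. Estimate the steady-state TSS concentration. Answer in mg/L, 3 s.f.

0.0598 mg/L

Outflow Q = 1.49 m³/s × 3.156e+07 s/yr = 4.702e+07 m³/yr.
Steady-state CSTR mass balance: W = Q·C + k·V·C, so C = W/(Q + kV).
Q + kV = 4.702e+07 + 67·8.75e+06 = 6.333e+08 m³/yr.
C = 37900/6.333e+08 = 5.985e-05 kg/m³ = 0.05985 mg/L.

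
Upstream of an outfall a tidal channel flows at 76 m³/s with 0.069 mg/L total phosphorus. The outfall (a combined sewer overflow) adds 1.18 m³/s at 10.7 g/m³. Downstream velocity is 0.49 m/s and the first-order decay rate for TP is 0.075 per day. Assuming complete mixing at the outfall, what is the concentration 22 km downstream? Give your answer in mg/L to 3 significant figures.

After complete mixing, C₀ = (1.18·10.7 + 76·0.069) / 77.18 = 0.2315 mg/L.
Travel time t = 2.2e+04 m / 0.49 m/s = 4.49e+04 s = 0.5197 d.
C = 0.2315·exp(−0.075·0.5197) = 0.2315·0.9618 = 0.2227 mg/L.

0.223 mg/L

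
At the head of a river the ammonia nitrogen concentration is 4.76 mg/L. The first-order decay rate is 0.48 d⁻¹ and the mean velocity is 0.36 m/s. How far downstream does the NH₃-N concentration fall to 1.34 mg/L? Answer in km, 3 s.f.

From C = C₀·e^(−kt), t = ln(C₀/C)/k = ln(4.76/1.34)/0.48 = 1.268/0.48 = 2.641 d.
Distance = v·t = 0.36 m/s × 2.282e+05 s = 8.214e+04 m = 82.14 km.

82.1 km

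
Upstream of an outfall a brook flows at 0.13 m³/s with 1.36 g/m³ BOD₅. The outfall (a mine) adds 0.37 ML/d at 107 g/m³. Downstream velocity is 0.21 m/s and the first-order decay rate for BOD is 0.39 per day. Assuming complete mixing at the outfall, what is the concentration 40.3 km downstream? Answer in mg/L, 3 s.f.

1.99 mg/L

0.37 ML/d = 0.004282 m³/s.
After complete mixing, C₀ = (0.004282·107 + 0.13·1.36) / 0.1343 = 4.729 mg/L.
Travel time t = 4.03e+04 m / 0.21 m/s = 1.919e+05 s = 2.221 d.
C = 4.729·exp(−0.39·2.221) = 4.729·0.4205 = 1.989 mg/L.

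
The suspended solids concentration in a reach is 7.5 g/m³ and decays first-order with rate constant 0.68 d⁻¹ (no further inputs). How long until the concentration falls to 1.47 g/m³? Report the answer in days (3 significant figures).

2.40 d

t = ln(C₀/C)/k = ln(7.5/1.47)/0.68 = 1.63/0.68 = 2.397 d.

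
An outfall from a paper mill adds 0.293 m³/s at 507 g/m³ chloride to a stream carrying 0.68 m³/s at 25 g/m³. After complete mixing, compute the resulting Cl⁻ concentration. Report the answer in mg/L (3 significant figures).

170 mg/L

By mass balance at complete mixing, C = (0.293·507 + 0.68·25) / (0.293 + 0.68) = 165.6/0.973 = 170.1 mg/L.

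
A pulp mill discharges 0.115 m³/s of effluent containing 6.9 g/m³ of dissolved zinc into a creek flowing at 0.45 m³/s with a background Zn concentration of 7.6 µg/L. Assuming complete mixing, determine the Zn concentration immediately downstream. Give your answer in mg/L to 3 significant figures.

1.41 mg/L

7.6 µg/L = 0.0076 mg/L.
Conservation of mass across the mixing zone: C = (0.115·6.9 + 0.45·0.0076) / (0.115 + 0.45) = 0.7969/0.565 = 1.41 mg/L.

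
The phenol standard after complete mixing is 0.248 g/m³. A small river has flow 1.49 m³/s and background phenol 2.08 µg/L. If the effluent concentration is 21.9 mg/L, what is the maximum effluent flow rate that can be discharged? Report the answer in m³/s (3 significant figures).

2.08 µg/L = 0.00208 mg/L.
Mass balance at complete mixing: C_std·(Q_w + Q_r) = Q_w·C_e + Q_r·C_b.
Rearranging, Q_w = Q_r·(C_std − C_b)/(C_e − C_std) = 1.49·(0.248 − 0.00208) / (21.9 − 0.248) = 0.01692 m³/s.

0.0169 m³/s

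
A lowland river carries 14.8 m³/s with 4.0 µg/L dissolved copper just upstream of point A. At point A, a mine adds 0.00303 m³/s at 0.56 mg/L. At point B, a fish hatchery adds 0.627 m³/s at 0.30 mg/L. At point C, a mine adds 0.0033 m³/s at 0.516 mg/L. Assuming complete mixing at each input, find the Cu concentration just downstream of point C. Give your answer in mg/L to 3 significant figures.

4.0 µg/L = 0.004 mg/L.
After input A: C = (14.8·0.004 + 0.00303·0.56) / 14.8 = 0.004114 mg/L.
After input B: C = (14.8·0.004114 + 0.627·0.3) / 15.43 = 0.01614 mg/L.
After input C: C = (15.43·0.01614 + 0.0033·0.516) / 15.43 = 0.01624 mg/L.

0.0162 mg/L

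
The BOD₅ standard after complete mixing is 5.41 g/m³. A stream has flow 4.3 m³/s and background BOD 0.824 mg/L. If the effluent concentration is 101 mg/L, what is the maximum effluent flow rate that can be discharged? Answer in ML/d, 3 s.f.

Mass balance at complete mixing: C_std·(Q_w + Q_r) = Q_w·C_e + Q_r·C_b.
Rearranging, Q_w = Q_r·(C_std − C_b)/(C_e − C_std) = 4.3·(5.41 − 0.824) / (101 − 5.41) = 0.2063 m³/s.
= 17.82 ML/d.

17.8 ML/d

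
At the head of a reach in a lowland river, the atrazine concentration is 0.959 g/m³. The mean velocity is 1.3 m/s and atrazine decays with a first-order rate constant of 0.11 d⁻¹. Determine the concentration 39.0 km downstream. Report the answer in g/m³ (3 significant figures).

Travel time t = 39.0 km / 1.3 m/s = 3.9e+04/1.3 = 3e+04 s = 0.3472 d.
First-order decay: C = 0.959·exp(−0.11·0.3472) = 0.959·0.9625 = 0.9231 g/m³.

0.923 g/m³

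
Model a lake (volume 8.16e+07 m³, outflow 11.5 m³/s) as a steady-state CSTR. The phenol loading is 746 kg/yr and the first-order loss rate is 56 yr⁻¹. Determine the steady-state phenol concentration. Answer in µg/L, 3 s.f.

Outflow Q = 11.5 m³/s × 3.156e+07 s/yr = 3.629e+08 m³/yr.
Steady-state CSTR mass balance: W = Q·C + k·V·C, so C = W/(Q + kV).
Q + kV = 3.629e+08 + 56·8.16e+07 = 4.933e+09 m³/yr.
C = 746/4.933e+09 = 1.512e-07 kg/m³ = 0.0001512 mg/L = 0.1512 µg/L.

0.151 µg/L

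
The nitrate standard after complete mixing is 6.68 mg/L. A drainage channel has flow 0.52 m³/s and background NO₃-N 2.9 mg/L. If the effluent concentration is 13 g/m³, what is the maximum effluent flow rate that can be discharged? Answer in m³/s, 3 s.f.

0.311 m³/s

Mass balance at complete mixing: C_std·(Q_w + Q_r) = Q_w·C_e + Q_r·C_b.
Rearranging, Q_w = Q_r·(C_std − C_b)/(C_e − C_std) = 0.52·(6.68 − 2.9) / (13 − 6.68) = 0.311 m³/s.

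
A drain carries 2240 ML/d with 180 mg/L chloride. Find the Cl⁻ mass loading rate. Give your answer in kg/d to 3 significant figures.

2240 ML/d = 25.93 m³/s.
Mass flux = Q·C = 25.93 m³/s × 180 g/m³ = 4667 g/s.
= 4667 g/s × 86.4 = 4.032e+05 kg/d.

403000 kg/d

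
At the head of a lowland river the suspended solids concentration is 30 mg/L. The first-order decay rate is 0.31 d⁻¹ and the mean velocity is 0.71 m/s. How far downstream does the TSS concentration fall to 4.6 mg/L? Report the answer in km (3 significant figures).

371 km

From C = C₀·e^(−kt), t = ln(C₀/C)/k = ln(30/4.6)/0.31 = 1.875/0.31 = 6.049 d.
Distance = v·t = 0.71 m/s × 5.226e+05 s = 3.711e+05 m = 371.1 km.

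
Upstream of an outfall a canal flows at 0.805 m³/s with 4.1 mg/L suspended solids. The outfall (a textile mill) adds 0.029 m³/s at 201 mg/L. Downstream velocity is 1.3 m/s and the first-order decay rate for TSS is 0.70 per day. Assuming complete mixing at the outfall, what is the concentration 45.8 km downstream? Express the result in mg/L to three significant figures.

After complete mixing, C₀ = (0.029·201 + 0.805·4.1) / 0.834 = 10.95 mg/L.
Travel time t = 4.58e+04 m / 1.3 m/s = 3.523e+04 s = 0.4078 d.
C = 10.95·exp(−0.70·0.4078) = 10.95·0.7517 = 8.228 mg/L.

8.23 mg/L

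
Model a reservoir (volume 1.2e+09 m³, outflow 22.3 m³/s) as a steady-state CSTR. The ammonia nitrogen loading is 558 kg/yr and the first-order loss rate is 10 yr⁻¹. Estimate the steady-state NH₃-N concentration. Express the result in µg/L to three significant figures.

0.0439 µg/L

Outflow Q = 22.3 m³/s × 3.156e+07 s/yr = 7.037e+08 m³/yr.
Steady-state CSTR mass balance: W = Q·C + k·V·C, so C = W/(Q + kV).
Q + kV = 7.037e+08 + 10·1.2e+09 = 1.27e+10 m³/yr.
C = 558/1.27e+10 = 4.392e-08 kg/m³ = 4.392e-05 mg/L = 0.04392 µg/L.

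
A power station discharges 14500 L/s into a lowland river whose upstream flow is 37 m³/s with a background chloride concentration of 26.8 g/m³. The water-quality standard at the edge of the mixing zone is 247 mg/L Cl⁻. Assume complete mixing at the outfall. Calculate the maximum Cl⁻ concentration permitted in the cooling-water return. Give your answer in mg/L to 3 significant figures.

14500 L/s = 14.5 m³/s.
Mass balance: 247·51.5 = 14.5·Cₑ + 37·26.8.
Cₑ = (1.272e+04 − 991.6) / 14.5 = 808.9 mg/L.

809 mg/L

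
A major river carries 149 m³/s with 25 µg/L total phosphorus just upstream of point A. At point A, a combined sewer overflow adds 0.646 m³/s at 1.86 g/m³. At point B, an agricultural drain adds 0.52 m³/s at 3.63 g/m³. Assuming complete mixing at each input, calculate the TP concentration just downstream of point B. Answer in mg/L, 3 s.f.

25 µg/L = 0.025 mg/L.
After input A: C = (149·0.025 + 0.646·1.86) / 149.6 = 0.03292 mg/L.
After input B: C = (149.6·0.03292 + 0.52·3.63) / 150.2 = 0.04538 mg/L.

0.0454 mg/L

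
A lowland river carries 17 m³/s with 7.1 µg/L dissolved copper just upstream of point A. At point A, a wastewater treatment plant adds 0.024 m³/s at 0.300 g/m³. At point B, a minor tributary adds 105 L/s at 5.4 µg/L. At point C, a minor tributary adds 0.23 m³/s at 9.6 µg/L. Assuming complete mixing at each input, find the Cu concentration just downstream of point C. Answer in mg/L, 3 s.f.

7.1 µg/L = 0.0071 mg/L.
After input A: C = (17·0.0071 + 0.024·0.3) / 17.02 = 0.007513 mg/L.
105 L/s = 0.105 m³/s.
5.4 µg/L = 0.0054 mg/L.
After input B: C = (17.02·0.007513 + 0.105·0.0054) / 17.13 = 0.0075 mg/L.
9.6 µg/L = 0.0096 mg/L.
After input C: C = (17.13·0.0075 + 0.23·0.0096) / 17.36 = 0.007528 mg/L.

0.00753 mg/L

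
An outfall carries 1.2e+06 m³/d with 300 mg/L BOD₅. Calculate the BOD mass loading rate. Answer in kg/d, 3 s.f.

360000 kg/d

1.2e+06 m³/d = 13.89 m³/s.
Mass flux = Q·C = 13.89 m³/s × 300 g/m³ = 4167 g/s.
= 4167 g/s × 86.4 = 3.6e+05 kg/d.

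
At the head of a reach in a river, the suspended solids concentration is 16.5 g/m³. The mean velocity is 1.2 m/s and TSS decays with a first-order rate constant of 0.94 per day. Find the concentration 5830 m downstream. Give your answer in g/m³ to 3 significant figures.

Travel time t = 5830 m / 1.2 m/s = 5830/1.2 = 4858 s = 0.05623 d.
First-order decay: C = 16.5·exp(−0.94·0.05623) = 16.5·0.9485 = 15.65 g/m³.

15.7 g/m³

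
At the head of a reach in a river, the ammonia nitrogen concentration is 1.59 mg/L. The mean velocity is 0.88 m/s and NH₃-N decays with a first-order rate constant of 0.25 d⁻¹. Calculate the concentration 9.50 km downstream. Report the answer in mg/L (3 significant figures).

1.54 mg/L

Travel time t = 9.50 km / 0.88 m/s = 9500/0.88 = 1.08e+04 s = 0.1249 d.
First-order decay: C = 1.59·exp(−0.25·0.1249) = 1.59·0.9692 = 1.541 mg/L.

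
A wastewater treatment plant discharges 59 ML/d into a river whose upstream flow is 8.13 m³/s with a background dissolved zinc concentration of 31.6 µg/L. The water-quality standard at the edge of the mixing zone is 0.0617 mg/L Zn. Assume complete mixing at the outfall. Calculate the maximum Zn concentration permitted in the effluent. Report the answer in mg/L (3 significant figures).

0.420 mg/L

59 ML/d = 0.6829 m³/s.
31.6 µg/L = 0.0316 mg/L.
Mass balance: 0.0617·8.813 = 0.6829·Cₑ + 8.13·0.0316.
Cₑ = (0.5438 − 0.2569) / 0.6829 = 0.4201 mg/L.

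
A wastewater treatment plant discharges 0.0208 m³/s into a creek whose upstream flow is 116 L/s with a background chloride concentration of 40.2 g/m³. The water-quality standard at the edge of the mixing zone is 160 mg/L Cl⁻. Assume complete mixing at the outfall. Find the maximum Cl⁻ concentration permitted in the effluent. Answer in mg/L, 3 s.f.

828 mg/L

116 L/s = 0.116 m³/s.
Mass balance: 160·0.1368 = 0.0208·Cₑ + 0.116·40.2.
Cₑ = (21.89 − 4.663) / 0.0208 = 828.1 mg/L.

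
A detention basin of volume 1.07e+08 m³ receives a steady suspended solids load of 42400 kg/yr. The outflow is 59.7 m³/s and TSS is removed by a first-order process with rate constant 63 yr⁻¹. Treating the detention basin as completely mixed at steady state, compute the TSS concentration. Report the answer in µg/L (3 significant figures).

Outflow Q = 59.7 m³/s × 3.156e+07 s/yr = 1.884e+09 m³/yr.
Steady-state CSTR mass balance: W = Q·C + k·V·C, so C = W/(Q + kV).
Q + kV = 1.884e+09 + 63·1.07e+08 = 8.625e+09 m³/yr.
C = 42400/8.625e+09 = 4.916e-06 kg/m³ = 0.004916 mg/L = 4.916 µg/L.

4.92 µg/L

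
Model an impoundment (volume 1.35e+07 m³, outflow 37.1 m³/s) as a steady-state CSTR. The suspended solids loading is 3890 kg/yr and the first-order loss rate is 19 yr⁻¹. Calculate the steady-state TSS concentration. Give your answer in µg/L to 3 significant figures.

Outflow Q = 37.1 m³/s × 3.156e+07 s/yr = 1.171e+09 m³/yr.
Steady-state CSTR mass balance: W = Q·C + k·V·C, so C = W/(Q + kV).
Q + kV = 1.171e+09 + 19·1.35e+07 = 1.427e+09 m³/yr.
C = 3890/1.427e+09 = 2.725e-06 kg/m³ = 0.002725 mg/L = 2.725 µg/L.

2.73 µg/L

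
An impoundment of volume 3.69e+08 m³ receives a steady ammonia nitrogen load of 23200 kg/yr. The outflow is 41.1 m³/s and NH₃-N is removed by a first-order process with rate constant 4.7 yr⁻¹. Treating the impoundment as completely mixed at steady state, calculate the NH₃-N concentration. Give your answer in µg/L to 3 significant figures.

Outflow Q = 41.1 m³/s × 3.156e+07 s/yr = 1.297e+09 m³/yr.
Steady-state CSTR mass balance: W = Q·C + k·V·C, so C = W/(Q + kV).
Q + kV = 1.297e+09 + 4.7·3.69e+08 = 3.031e+09 m³/yr.
C = 23200/3.031e+09 = 7.653e-06 kg/m³ = 0.007653 mg/L = 7.653 µg/L.

7.65 µg/L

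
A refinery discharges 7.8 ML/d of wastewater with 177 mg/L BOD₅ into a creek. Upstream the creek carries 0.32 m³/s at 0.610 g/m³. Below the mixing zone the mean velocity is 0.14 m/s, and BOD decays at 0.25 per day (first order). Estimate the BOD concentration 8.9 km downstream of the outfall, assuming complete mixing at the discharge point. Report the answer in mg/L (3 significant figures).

32.8 mg/L

7.8 ML/d = 0.09028 m³/s.
After complete mixing, C₀ = (0.09028·177 + 0.32·0.61) / 0.4103 = 39.42 mg/L.
Travel time t = 8900 m / 0.14 m/s = 6.357e+04 s = 0.7358 d.
C = 39.42·exp(−0.25·0.7358) = 39.42·0.832 = 32.8 mg/L.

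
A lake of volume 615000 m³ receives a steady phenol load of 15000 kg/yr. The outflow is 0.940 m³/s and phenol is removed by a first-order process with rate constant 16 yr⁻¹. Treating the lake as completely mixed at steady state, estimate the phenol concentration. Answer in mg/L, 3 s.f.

0.380 mg/L

Outflow Q = 0.940 m³/s × 3.156e+07 s/yr = 2.966e+07 m³/yr.
Steady-state CSTR mass balance: W = Q·C + k·V·C, so C = W/(Q + kV).
Q + kV = 2.966e+07 + 16·615000 = 3.95e+07 m³/yr.
C = 15000/3.95e+07 = 0.0003797 kg/m³ = 0.3797 mg/L.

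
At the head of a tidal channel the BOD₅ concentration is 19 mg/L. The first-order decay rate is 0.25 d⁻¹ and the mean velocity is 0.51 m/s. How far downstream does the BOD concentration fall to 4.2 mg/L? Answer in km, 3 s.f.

266 km

From C = C₀·e^(−kt), t = ln(C₀/C)/k = ln(19/4.2)/0.25 = 1.509/0.25 = 6.037 d.
Distance = v·t = 0.51 m/s × 5.216e+05 s = 2.66e+05 m = 266 km.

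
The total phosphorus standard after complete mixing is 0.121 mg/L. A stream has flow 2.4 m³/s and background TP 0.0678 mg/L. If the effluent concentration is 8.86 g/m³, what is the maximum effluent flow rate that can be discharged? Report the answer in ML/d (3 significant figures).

Mass balance at complete mixing: C_std·(Q_w + Q_r) = Q_w·C_e + Q_r·C_b.
Rearranging, Q_w = Q_r·(C_std − C_b)/(C_e − C_std) = 2.4·(0.121 − 0.0678) / (8.86 − 0.121) = 0.01461 m³/s.
= 1.262 ML/d.

1.26 ML/d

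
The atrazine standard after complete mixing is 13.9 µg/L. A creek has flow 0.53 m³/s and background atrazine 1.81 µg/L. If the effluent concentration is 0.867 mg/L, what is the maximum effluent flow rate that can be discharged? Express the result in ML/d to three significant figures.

0.649 ML/d

1.81 µg/L = 0.00181 mg/L.
13.9 µg/L = 0.0139 mg/L.
Mass balance at complete mixing: C_std·(Q_w + Q_r) = Q_w·C_e + Q_r·C_b.
Rearranging, Q_w = Q_r·(C_std − C_b)/(C_e − C_std) = 0.53·(0.0139 − 0.00181) / (0.867 − 0.0139) = 0.007511 m³/s.
= 0.649 ML/d.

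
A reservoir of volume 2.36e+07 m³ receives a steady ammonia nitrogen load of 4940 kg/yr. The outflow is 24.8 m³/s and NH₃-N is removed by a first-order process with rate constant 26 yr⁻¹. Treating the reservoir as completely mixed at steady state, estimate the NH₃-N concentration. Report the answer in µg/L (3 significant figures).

3.54 µg/L

Outflow Q = 24.8 m³/s × 3.156e+07 s/yr = 7.826e+08 m³/yr.
Steady-state CSTR mass balance: W = Q·C + k·V·C, so C = W/(Q + kV).
Q + kV = 7.826e+08 + 26·2.36e+07 = 1.396e+09 m³/yr.
C = 4940/1.396e+09 = 3.538e-06 kg/m³ = 0.003538 mg/L = 3.538 µg/L.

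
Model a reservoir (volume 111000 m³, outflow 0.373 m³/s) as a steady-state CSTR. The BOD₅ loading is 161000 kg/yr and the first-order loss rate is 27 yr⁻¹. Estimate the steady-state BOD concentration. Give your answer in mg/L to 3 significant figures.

Outflow Q = 0.373 m³/s × 3.156e+07 s/yr = 1.177e+07 m³/yr.
Steady-state CSTR mass balance: W = Q·C + k·V·C, so C = W/(Q + kV).
Q + kV = 1.177e+07 + 27·111000 = 1.477e+07 m³/yr.
C = 161000/1.477e+07 = 0.0109 kg/m³ = 10.9 mg/L.

10.9 mg/L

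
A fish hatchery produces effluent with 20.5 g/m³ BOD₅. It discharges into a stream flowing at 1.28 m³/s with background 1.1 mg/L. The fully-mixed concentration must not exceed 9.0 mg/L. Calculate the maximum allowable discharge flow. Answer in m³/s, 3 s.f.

0.879 m³/s

Mass balance at complete mixing: C_std·(Q_w + Q_r) = Q_w·C_e + Q_r·C_b.
Rearranging, Q_w = Q_r·(C_std − C_b)/(C_e − C_std) = 1.28·(9 − 1.1) / (20.5 − 9) = 0.8793 m³/s.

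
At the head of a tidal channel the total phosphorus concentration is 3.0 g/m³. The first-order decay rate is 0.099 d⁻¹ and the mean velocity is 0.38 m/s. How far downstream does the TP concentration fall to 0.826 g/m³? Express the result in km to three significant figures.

428 km

From C = C₀·e^(−kt), t = ln(C₀/C)/k = ln(3.0/0.826)/0.099 = 1.29/0.099 = 13.03 d.
Distance = v·t = 0.38 m/s × 1.126e+06 s = 4.277e+05 m = 427.7 km.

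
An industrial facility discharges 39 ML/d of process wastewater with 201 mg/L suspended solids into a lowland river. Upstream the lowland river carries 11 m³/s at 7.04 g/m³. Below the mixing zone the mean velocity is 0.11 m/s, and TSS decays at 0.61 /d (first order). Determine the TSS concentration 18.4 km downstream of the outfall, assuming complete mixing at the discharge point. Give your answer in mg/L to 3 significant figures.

4.51 mg/L

39 ML/d = 0.4514 m³/s.
After complete mixing, C₀ = (0.4514·201 + 11·7.04) / 11.45 = 14.69 mg/L.
Travel time t = 1.84e+04 m / 0.11 m/s = 1.673e+05 s = 1.936 d.
C = 14.69·exp(−0.61·1.936) = 14.69·0.307 = 4.508 mg/L.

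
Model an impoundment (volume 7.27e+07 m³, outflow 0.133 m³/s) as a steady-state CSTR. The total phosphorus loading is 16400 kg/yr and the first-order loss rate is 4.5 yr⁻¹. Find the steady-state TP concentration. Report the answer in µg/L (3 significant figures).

Outflow Q = 0.133 m³/s × 3.156e+07 s/yr = 4.197e+06 m³/yr.
Steady-state CSTR mass balance: W = Q·C + k·V·C, so C = W/(Q + kV).
Q + kV = 4.197e+06 + 4.5·7.27e+07 = 3.313e+08 m³/yr.
C = 16400/3.313e+08 = 4.949e-05 kg/m³ = 0.04949 mg/L = 49.49 µg/L.

49.5 µg/L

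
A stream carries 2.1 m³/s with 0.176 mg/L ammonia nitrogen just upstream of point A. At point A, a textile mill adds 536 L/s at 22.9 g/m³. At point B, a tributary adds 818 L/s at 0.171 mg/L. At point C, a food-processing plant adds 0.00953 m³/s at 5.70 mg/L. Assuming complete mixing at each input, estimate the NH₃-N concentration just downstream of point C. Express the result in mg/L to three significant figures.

536 L/s = 0.536 m³/s.
After input A: C = (2.1·0.176 + 0.536·22.9) / 2.636 = 4.797 mg/L.
818 L/s = 0.818 m³/s.
After input B: C = (2.636·4.797 + 0.818·0.171) / 3.454 = 3.701 mg/L.
After input C: C = (3.454·3.701 + 0.00953·5.7) / 3.464 = 3.707 mg/L.

3.71 mg/L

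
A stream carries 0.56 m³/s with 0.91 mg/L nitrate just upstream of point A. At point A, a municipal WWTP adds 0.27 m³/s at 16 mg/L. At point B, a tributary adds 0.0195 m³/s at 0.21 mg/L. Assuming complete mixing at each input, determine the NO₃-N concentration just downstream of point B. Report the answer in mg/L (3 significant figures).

5.69 mg/L

After input A: C = (0.56·0.91 + 0.27·16) / 0.83 = 5.819 mg/L.
After input B: C = (0.83·5.819 + 0.0195·0.21) / 0.8495 = 5.69 mg/L.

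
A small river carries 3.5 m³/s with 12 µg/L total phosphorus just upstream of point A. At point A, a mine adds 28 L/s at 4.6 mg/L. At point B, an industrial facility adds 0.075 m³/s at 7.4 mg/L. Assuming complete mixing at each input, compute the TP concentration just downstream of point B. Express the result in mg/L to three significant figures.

0.201 mg/L

12 µg/L = 0.012 mg/L.
28 L/s = 0.028 m³/s.
After input A: C = (3.5·0.012 + 0.028·4.6) / 3.528 = 0.04841 mg/L.
After input B: C = (3.528·0.04841 + 0.075·7.4) / 3.603 = 0.2014 mg/L.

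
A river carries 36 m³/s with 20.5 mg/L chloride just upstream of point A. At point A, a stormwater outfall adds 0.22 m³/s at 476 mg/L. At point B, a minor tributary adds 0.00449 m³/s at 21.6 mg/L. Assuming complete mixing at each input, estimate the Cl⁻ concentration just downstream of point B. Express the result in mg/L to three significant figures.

After input A: C = (36·20.5 + 0.22·476) / 36.22 = 23.27 mg/L.
After input B: C = (36.22·23.27 + 0.00449·21.6) / 36.22 = 23.27 mg/L.

23.3 mg/L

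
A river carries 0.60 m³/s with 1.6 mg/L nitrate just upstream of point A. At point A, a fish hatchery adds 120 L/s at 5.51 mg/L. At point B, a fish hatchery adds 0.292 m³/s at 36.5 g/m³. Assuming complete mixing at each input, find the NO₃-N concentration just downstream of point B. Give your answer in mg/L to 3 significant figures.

120 L/s = 0.12 m³/s.
After input A: C = (0.6·1.6 + 0.12·5.51) / 0.72 = 2.252 mg/L.
After input B: C = (0.72·2.252 + 0.292·36.5) / 1.012 = 12.13 mg/L.

12.1 mg/L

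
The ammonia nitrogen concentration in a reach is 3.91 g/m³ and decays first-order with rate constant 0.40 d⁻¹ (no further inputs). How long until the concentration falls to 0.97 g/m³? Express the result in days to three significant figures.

3.48 d

t = ln(C₀/C)/k = ln(3.91/0.97)/0.40 = 1.394/0.40 = 3.485 d.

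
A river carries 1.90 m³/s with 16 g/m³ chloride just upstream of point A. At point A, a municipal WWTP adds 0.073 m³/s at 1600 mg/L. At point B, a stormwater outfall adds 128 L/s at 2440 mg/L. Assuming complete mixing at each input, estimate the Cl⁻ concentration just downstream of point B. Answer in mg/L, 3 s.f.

After input A: C = (1.9·16 + 0.073·1600) / 1.973 = 74.61 mg/L.
128 L/s = 0.128 m³/s.
After input B: C = (1.973·74.61 + 0.128·2440) / 2.101 = 218.7 mg/L.

219 mg/L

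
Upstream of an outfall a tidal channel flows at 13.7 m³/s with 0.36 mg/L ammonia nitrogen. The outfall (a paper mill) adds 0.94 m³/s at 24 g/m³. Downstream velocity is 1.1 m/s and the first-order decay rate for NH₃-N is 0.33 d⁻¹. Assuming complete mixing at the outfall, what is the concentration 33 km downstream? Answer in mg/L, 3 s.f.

After complete mixing, C₀ = (0.94·24 + 13.7·0.36) / 14.64 = 1.878 mg/L.
Travel time t = 3.3e+04 m / 1.1 m/s = 3e+04 s = 0.3472 d.
C = 1.878·exp(−0.33·0.3472) = 1.878·0.8917 = 1.675 mg/L.

1.67 mg/L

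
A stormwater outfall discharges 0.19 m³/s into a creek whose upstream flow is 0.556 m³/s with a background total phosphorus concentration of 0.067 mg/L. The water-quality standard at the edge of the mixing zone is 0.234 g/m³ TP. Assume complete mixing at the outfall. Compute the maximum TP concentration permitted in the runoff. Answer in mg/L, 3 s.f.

0.723 mg/L

Mass balance: 0.234·0.746 = 0.19·Cₑ + 0.556·0.067.
Cₑ = (0.1746 − 0.03725) / 0.19 = 0.7227 mg/L.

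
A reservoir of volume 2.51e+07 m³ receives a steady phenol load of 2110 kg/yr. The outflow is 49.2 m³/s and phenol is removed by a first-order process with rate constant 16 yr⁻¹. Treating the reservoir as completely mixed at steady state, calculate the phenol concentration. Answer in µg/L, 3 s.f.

Outflow Q = 49.2 m³/s × 3.156e+07 s/yr = 1.553e+09 m³/yr.
Steady-state CSTR mass balance: W = Q·C + k·V·C, so C = W/(Q + kV).
Q + kV = 1.553e+09 + 16·2.51e+07 = 1.954e+09 m³/yr.
C = 2110/1.954e+09 = 1.08e-06 kg/m³ = 0.00108 mg/L = 1.08 µg/L.

1.08 µg/L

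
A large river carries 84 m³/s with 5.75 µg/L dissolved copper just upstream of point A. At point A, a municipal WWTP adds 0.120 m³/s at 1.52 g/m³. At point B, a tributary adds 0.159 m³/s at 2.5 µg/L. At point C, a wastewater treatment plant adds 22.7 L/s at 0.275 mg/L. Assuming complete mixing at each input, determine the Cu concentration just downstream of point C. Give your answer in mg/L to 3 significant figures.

5.75 µg/L = 0.00575 mg/L.
After input A: C = (84·0.00575 + 0.12·1.52) / 84.12 = 0.00791 mg/L.
2.5 µg/L = 0.0025 mg/L.
After input B: C = (84.12·0.00791 + 0.159·0.0025) / 84.28 = 0.0079 mg/L.
22.7 L/s = 0.0227 m³/s.
After input C: C = (84.28·0.0079 + 0.0227·0.275) / 84.3 = 0.007972 mg/L.

0.00797 mg/L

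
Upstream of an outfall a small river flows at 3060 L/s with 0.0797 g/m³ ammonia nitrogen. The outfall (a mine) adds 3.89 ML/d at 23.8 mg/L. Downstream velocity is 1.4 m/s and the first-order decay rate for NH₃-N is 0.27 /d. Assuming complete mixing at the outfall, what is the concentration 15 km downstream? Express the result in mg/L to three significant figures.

0.410 mg/L

3.89 ML/d = 0.04502 m³/s.
3060 L/s = 3.06 m³/s.
After complete mixing, C₀ = (0.04502·23.8 + 3.06·0.0797) / 3.105 = 0.4236 mg/L.
Travel time t = 1.5e+04 m / 1.4 m/s = 1.071e+04 s = 0.124 d.
C = 0.4236·exp(−0.27·0.124) = 0.4236·0.9671 = 0.4097 mg/L.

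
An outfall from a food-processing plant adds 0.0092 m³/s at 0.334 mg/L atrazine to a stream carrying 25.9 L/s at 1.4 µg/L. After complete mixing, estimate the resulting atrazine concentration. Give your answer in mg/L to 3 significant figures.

25.9 L/s = 0.0259 m³/s.
1.4 µg/L = 0.0014 mg/L.
By mass balance at complete mixing, C = (0.0092·0.334 + 0.0259·0.0014) / (0.0092 + 0.0259) = 0.003109/0.0351 = 0.08858 mg/L.

0.0886 mg/L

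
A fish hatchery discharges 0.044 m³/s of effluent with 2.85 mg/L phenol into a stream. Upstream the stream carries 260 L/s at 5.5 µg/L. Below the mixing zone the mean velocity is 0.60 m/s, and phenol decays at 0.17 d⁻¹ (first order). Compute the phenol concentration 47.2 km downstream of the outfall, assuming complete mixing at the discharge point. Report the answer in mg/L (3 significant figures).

0.357 mg/L

260 L/s = 0.26 m³/s.
5.5 µg/L = 0.0055 mg/L.
After complete mixing, C₀ = (0.044·2.85 + 0.26·0.0055) / 0.304 = 0.4172 mg/L.
Travel time t = 4.72e+04 m / 0.60 m/s = 7.867e+04 s = 0.9105 d.
C = 0.4172·exp(−0.17·0.9105) = 0.4172·0.8566 = 0.3574 mg/L.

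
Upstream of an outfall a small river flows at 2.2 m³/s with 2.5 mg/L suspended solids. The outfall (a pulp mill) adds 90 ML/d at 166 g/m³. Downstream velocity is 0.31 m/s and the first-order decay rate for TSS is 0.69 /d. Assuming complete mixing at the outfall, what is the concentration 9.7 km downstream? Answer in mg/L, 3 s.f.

90 ML/d = 1.042 m³/s.
After complete mixing, C₀ = (1.042·166 + 2.2·2.5) / 3.242 = 55.04 mg/L.
Travel time t = 9700 m / 0.31 m/s = 3.129e+04 s = 0.3622 d.
C = 55.04·exp(−0.69·0.3622) = 55.04·0.7789 = 42.87 mg/L.

42.9 mg/L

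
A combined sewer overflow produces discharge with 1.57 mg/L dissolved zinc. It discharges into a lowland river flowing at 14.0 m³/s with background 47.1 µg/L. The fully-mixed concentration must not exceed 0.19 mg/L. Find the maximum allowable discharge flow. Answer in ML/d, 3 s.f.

125 ML/d

47.1 µg/L = 0.0471 mg/L.
Mass balance at complete mixing: C_std·(Q_w + Q_r) = Q_w·C_e + Q_r·C_b.
Rearranging, Q_w = Q_r·(C_std − C_b)/(C_e − C_std) = 14.0·(0.19 − 0.0471) / (1.57 − 0.19) = 1.45 m³/s.
= 125.3 ML/d.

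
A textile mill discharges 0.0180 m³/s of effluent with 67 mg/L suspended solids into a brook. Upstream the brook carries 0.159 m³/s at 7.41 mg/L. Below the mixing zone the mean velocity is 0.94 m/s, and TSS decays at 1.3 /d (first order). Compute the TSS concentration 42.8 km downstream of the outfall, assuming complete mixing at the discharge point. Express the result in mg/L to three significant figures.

6.79 mg/L

After complete mixing, C₀ = (0.018·67 + 0.159·7.41) / 0.177 = 13.47 mg/L.
Travel time t = 4.28e+04 m / 0.94 m/s = 4.553e+04 s = 0.527 d.
C = 13.47·exp(−1.3·0.527) = 13.47·0.504 = 6.79 mg/L.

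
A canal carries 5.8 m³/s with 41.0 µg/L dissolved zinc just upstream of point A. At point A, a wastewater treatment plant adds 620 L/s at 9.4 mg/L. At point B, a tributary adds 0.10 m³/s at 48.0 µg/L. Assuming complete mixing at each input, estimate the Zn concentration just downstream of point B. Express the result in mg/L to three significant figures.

41.0 µg/L = 0.041 mg/L.
620 L/s = 0.62 m³/s.
After input A: C = (5.8·0.041 + 0.62·9.4) / 6.42 = 0.9448 mg/L.
48.0 µg/L = 0.048 mg/L.
After input B: C = (6.42·0.9448 + 0.1·0.048) / 6.52 = 0.9311 mg/L.

0.931 mg/L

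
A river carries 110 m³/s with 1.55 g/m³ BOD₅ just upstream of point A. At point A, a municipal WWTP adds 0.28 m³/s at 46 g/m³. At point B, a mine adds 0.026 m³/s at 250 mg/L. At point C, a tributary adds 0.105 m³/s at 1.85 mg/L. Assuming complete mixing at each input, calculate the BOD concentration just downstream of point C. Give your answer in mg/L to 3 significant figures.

After input A: C = (110·1.55 + 0.28·46) / 110.3 = 1.663 mg/L.
After input B: C = (110.3·1.663 + 0.026·250) / 110.3 = 1.721 mg/L.
After input C: C = (110.3·1.721 + 0.105·1.85) / 110.4 = 1.722 mg/L.

1.72 mg/L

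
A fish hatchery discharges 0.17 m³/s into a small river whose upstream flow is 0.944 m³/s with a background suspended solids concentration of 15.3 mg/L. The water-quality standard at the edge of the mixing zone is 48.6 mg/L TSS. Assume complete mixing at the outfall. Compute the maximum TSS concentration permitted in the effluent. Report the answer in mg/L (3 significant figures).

Mass balance: 48.6·1.114 = 0.17·Cₑ + 0.944·15.3.
Cₑ = (54.14 − 14.44) / 0.17 = 233.5 mg/L.

234 mg/L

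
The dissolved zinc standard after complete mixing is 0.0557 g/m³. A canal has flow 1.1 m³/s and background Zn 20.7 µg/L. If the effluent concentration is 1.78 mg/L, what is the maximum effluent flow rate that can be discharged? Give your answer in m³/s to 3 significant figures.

0.0223 m³/s

20.7 µg/L = 0.0207 mg/L.
Mass balance at complete mixing: C_std·(Q_w + Q_r) = Q_w·C_e + Q_r·C_b.
Rearranging, Q_w = Q_r·(C_std − C_b)/(C_e − C_std) = 1.1·(0.0557 − 0.0207) / (1.78 − 0.0557) = 0.02233 m³/s.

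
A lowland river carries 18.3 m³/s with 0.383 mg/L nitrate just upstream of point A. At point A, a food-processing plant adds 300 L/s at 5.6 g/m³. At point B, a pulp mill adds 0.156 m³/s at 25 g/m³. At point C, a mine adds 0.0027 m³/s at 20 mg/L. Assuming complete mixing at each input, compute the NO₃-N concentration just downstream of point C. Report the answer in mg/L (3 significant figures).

0.674 mg/L

300 L/s = 0.3 m³/s.
After input A: C = (18.3·0.383 + 0.3·5.6) / 18.6 = 0.4671 mg/L.
After input B: C = (18.6·0.4671 + 0.156·25) / 18.76 = 0.6712 mg/L.
After input C: C = (18.76·0.6712 + 0.0027·20) / 18.76 = 0.674 mg/L.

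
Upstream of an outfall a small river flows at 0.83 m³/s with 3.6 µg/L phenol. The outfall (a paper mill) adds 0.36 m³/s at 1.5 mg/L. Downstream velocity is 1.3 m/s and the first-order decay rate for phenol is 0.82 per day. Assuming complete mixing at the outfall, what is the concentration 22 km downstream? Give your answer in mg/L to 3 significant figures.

3.6 µg/L = 0.0036 mg/L.
After complete mixing, C₀ = (0.36·1.5 + 0.83·0.0036) / 1.19 = 0.4563 mg/L.
Travel time t = 2.2e+04 m / 1.3 m/s = 1.692e+04 s = 0.1959 d.
C = 0.4563·exp(−0.82·0.1959) = 0.4563·0.8516 = 0.3886 mg/L.

0.389 mg/L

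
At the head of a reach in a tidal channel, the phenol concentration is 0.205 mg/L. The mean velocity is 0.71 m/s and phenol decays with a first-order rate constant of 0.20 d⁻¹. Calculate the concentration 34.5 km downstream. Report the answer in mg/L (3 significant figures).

0.183 mg/L

Travel time t = 34.5 km / 0.71 m/s = 3.45e+04/0.71 = 4.859e+04 s = 0.5624 d.
First-order decay: C = 0.205·exp(−0.20·0.5624) = 0.205·0.8936 = 0.1832 mg/L.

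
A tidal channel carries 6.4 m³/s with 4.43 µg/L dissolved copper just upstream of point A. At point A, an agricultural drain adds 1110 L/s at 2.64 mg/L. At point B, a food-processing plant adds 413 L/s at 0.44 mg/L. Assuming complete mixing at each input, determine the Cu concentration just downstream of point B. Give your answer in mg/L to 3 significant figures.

0.396 mg/L

4.43 µg/L = 0.00443 mg/L.
1110 L/s = 1.11 m³/s.
After input A: C = (6.4·0.00443 + 1.11·2.64) / 7.51 = 0.394 mg/L.
413 L/s = 0.413 m³/s.
After input B: C = (7.51·0.394 + 0.413·0.44) / 7.923 = 0.3964 mg/L.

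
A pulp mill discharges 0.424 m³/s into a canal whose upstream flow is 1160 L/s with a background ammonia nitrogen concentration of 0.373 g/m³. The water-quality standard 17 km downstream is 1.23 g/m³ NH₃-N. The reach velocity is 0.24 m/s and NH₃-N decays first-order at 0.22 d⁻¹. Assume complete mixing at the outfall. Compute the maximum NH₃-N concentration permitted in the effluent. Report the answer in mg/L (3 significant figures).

1160 L/s = 1.16 m³/s.
Travel time to the compliance point: t = 1.7e+04/0.24 = 7.083e+04 s = 0.8198 d; decay factor exp(−0.22·0.8198) = 0.835.
So the concentration just after mixing may be at most 1.23/0.835 = 1.473 mg/L.
Mass balance: 1.473·1.584 = 0.424·Cₑ + 1.16·0.373.
Cₑ = (2.333 − 0.4327) / 0.424 = 4.483 mg/L.

4.48 mg/L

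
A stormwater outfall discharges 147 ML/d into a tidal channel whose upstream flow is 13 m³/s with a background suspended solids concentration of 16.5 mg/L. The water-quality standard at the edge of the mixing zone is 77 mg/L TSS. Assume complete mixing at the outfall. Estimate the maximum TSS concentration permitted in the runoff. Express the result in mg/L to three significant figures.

147 ML/d = 1.701 m³/s.
Mass balance: 77·14.7 = 1.701·Cₑ + 13·16.5.
Cₑ = (1132 − 214.5) / 1.701 = 539.3 mg/L.

539 mg/L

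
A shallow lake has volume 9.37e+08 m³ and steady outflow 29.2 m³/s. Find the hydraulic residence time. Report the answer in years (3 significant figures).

Q = 29.2 m³/s × 3.156e+07 s/yr = 9.215e+08 m³/yr.
Hydraulic residence time τ = V/Q = 9.37e+08/9.215e+08 = 1.017 yr.

1.02 yr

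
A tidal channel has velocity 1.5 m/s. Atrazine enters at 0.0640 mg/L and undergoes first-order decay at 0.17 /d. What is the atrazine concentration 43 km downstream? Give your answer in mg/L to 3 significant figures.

Travel time t = 43 km / 1.5 m/s = 4.3e+04/1.5 = 2.867e+04 s = 0.3318 d.
First-order decay: C = 0.0640·exp(−0.17·0.3318) = 0.0640·0.9452 = 0.06049 mg/L.

0.0605 mg/L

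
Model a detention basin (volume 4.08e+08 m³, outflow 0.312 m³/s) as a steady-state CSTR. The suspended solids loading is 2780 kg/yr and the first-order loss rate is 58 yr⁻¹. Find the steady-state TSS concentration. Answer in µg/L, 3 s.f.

0.117 µg/L

Outflow Q = 0.312 m³/s × 3.156e+07 s/yr = 9.846e+06 m³/yr.
Steady-state CSTR mass balance: W = Q·C + k·V·C, so C = W/(Q + kV).
Q + kV = 9.846e+06 + 58·4.08e+08 = 2.367e+10 m³/yr.
C = 2780/2.367e+10 = 1.174e-07 kg/m³ = 0.0001174 mg/L = 0.1174 µg/L.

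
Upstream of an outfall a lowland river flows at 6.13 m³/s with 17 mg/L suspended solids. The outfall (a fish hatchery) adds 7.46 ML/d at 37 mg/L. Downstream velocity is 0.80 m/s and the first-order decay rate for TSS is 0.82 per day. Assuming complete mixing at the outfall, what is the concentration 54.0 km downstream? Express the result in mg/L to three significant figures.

7.46 ML/d = 0.08634 m³/s.
After complete mixing, C₀ = (0.08634·37 + 6.13·17) / 6.216 = 17.28 mg/L.
Travel time t = 5.4e+04 m / 0.80 m/s = 6.75e+04 s = 0.7812 d.
C = 17.28·exp(−0.82·0.7812) = 17.28·0.527 = 9.105 mg/L.

9.10 mg/L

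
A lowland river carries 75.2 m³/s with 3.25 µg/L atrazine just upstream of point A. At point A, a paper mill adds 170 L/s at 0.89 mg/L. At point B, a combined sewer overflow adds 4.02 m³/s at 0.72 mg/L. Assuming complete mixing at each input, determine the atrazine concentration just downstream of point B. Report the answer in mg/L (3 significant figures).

3.25 µg/L = 0.00325 mg/L.
170 L/s = 0.17 m³/s.
After input A: C = (75.2·0.00325 + 0.17·0.89) / 75.37 = 0.00525 mg/L.
After input B: C = (75.37·0.00525 + 4.02·0.72) / 79.39 = 0.04144 mg/L.

0.0414 mg/L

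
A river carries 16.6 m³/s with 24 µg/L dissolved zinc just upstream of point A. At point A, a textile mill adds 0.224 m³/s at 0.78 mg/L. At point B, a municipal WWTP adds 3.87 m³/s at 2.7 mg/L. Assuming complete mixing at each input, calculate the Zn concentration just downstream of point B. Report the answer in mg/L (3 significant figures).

0.533 mg/L

24 µg/L = 0.024 mg/L.
After input A: C = (16.6·0.024 + 0.224·0.78) / 16.82 = 0.03407 mg/L.
After input B: C = (16.82·0.03407 + 3.87·2.7) / 20.69 = 0.5326 mg/L.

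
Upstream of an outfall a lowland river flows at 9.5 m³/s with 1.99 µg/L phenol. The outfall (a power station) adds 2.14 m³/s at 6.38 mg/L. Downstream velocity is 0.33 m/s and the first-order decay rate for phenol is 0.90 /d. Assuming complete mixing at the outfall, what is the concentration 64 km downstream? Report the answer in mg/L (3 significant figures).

1.99 µg/L = 0.00199 mg/L.
After complete mixing, C₀ = (2.14·6.38 + 9.5·0.00199) / 11.64 = 1.175 mg/L.
Travel time t = 6.4e+04 m / 0.33 m/s = 1.939e+05 s = 2.245 d.
C = 1.175·exp(−0.90·2.245) = 1.175·0.1326 = 0.1558 mg/L.

0.156 mg/L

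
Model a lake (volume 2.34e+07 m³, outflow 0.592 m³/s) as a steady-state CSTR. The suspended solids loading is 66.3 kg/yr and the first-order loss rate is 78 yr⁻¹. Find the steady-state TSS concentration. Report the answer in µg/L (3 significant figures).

Outflow Q = 0.592 m³/s × 3.156e+07 s/yr = 1.868e+07 m³/yr.
Steady-state CSTR mass balance: W = Q·C + k·V·C, so C = W/(Q + kV).
Q + kV = 1.868e+07 + 78·2.34e+07 = 1.844e+09 m³/yr.
C = 66.3/1.844e+09 = 3.596e-08 kg/m³ = 3.596e-05 mg/L = 0.03596 µg/L.

0.0360 µg/L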